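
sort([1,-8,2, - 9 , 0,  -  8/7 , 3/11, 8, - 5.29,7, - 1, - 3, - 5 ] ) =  [ - 9, - 8 , - 5.29, - 5,  -  3, - 8/7,  -  1, 0,  3/11 , 1, 2, 7,8 ] 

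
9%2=1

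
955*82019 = 78328145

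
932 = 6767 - 5835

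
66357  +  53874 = 120231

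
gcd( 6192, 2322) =774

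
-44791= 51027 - 95818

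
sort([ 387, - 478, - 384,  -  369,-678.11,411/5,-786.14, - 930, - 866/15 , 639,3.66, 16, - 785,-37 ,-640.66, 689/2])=[- 930,-786.14, - 785, - 678.11, - 640.66, -478, - 384, - 369,-866/15,  -  37, 3.66 , 16, 411/5 , 689/2,387, 639]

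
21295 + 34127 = 55422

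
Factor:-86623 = -29^2 * 103^1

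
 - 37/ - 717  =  37/717 = 0.05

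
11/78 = 11/78 = 0.14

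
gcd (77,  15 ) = 1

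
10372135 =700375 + 9671760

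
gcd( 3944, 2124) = 4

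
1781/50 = 1781/50= 35.62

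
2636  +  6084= 8720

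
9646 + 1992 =11638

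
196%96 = 4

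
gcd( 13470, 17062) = 898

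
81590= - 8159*( - 10 ) 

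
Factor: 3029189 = 19^1*159431^1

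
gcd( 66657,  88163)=1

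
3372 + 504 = 3876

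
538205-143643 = 394562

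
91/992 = 91/992 = 0.09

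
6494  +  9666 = 16160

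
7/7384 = 7/7384 = 0.00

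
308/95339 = 308/95339 = 0.00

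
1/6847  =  1/6847= 0.00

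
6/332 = 3/166 =0.02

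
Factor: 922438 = 2^1*11^1*23^1*1823^1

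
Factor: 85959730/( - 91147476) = -42979865/45573738 = - 2^( - 1 )*3^( - 1)*5^1*7^( - 1) *47^( - 1 )*229^1 * 23087^(  -  1)*37537^1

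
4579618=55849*82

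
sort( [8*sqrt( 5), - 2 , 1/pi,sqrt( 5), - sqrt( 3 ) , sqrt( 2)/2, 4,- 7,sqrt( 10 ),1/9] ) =[-7,-2,-sqrt( 3),1/9,1/pi,sqrt( 2)/2 , sqrt (5), sqrt( 10 ), 4,8*sqrt( 5)] 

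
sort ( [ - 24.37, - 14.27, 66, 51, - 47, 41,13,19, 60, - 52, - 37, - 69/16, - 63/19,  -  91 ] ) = [  -  91,-52, - 47,-37, - 24.37 , - 14.27,- 69/16, - 63/19,13, 19,41, 51, 60, 66 ]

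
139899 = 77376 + 62523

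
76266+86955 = 163221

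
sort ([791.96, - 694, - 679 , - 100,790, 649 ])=[ - 694 , - 679, - 100,649 , 790,791.96]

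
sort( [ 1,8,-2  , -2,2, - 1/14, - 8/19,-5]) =[ - 5,- 2, - 2, - 8/19, - 1/14,  1,  2, 8] 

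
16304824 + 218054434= 234359258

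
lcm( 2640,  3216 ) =176880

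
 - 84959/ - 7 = 12137/1 = 12137.00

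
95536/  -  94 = - 1017 + 31/47 = - 1016.34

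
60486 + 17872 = 78358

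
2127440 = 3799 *560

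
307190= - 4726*( - 65 ) 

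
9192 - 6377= 2815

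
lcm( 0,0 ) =0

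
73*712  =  51976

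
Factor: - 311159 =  - 379^1*821^1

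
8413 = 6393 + 2020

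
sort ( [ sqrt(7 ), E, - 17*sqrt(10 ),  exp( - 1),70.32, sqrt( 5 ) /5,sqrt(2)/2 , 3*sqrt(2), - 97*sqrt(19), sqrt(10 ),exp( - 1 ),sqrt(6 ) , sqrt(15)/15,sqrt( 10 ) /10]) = [ - 97*sqrt(19), - 17 *sqrt( 10 ), sqrt( 15)/15,sqrt ( 10 ) /10,exp ( - 1 ),exp( - 1),sqrt(5 ) /5, sqrt(2)/2,sqrt ( 6),sqrt (7), E,  sqrt(10),3*sqrt ( 2),70.32 ] 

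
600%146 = 16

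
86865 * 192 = 16678080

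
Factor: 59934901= 13^1*4610377^1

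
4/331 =4/331 =0.01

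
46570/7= 46570/7 = 6652.86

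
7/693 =1/99  =  0.01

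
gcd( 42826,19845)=49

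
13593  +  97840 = 111433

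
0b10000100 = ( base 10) 132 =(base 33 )40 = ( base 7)246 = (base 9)156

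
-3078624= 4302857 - 7381481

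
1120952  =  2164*518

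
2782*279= 776178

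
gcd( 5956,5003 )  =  1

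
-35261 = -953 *37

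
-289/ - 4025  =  289/4025 = 0.07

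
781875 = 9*86875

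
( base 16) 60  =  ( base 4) 1200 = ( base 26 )3I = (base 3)10120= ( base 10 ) 96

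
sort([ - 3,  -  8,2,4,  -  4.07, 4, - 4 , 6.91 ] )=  [-8 , - 4.07, - 4,-3, 2, 4, 4, 6.91 ] 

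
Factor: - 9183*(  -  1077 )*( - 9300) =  - 91977846300 =- 2^2*3^3*5^2*31^1 *359^1*3061^1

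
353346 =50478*7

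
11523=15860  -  4337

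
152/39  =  152/39 = 3.90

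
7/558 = 7/558 = 0.01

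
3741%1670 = 401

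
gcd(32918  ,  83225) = 1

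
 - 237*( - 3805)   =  901785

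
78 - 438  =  -360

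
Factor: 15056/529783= 2^4*563^( - 1) = 16/563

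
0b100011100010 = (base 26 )39C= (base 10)2274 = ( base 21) 536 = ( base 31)2bb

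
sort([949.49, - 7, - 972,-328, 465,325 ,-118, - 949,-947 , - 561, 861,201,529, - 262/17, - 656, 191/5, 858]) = [ - 972, - 949, - 947,- 656, - 561, - 328, - 118, -262/17,  -  7 , 191/5,201,  325,465,529,  858,861, 949.49] 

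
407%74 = 37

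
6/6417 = 2/2139 = 0.00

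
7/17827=7/17827 = 0.00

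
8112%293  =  201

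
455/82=5 + 45/82 = 5.55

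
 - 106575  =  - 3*35525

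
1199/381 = 3 + 56/381=3.15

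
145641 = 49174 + 96467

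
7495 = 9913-2418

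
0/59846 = 0 = 0.00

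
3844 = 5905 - 2061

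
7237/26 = 278+9/26 = 278.35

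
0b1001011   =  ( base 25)30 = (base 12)63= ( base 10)75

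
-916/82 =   -  458/41 = - 11.17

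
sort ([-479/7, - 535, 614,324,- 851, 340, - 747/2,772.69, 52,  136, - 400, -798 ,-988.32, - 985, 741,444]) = [ - 988.32,  -  985,-851 ,-798, - 535, - 400, - 747/2,- 479/7, 52 , 136,324,340, 444, 614, 741 , 772.69 ]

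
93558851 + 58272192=151831043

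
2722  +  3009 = 5731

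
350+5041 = 5391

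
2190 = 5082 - 2892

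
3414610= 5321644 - 1907034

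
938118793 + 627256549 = 1565375342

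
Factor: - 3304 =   -  2^3 * 7^1*59^1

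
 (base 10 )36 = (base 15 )26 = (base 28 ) 18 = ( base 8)44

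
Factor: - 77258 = - 2^1*38629^1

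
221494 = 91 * 2434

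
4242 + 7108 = 11350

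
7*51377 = 359639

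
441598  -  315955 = 125643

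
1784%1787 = 1784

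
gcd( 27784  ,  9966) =302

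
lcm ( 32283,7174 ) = 64566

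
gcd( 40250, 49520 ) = 10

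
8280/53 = 8280/53 = 156.23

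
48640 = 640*76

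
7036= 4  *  1759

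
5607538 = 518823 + 5088715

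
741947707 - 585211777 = 156735930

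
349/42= 349/42 = 8.31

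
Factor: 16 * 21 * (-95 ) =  - 2^4  *3^1*5^1*7^1*19^1 = - 31920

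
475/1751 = 475/1751= 0.27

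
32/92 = 8/23 =0.35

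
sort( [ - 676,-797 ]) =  [ - 797,-676]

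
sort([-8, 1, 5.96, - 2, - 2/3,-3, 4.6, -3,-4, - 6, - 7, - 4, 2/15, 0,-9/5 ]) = [-8, - 7, - 6  , - 4,  -  4, - 3, - 3, - 2,-9/5,-2/3, 0,2/15, 1,4.6, 5.96 ]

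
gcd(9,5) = 1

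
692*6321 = 4374132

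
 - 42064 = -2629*16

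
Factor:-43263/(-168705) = 209/815 = 5^ ( -1)*11^1 * 19^1 * 163^( - 1)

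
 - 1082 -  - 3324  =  2242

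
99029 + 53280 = 152309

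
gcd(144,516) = 12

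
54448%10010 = 4398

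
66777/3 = 22259  =  22259.00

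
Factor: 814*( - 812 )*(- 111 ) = 2^3 * 3^1*7^1*11^1 * 29^1*37^2   =  73367448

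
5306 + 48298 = 53604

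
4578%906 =48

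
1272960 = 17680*72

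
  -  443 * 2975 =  - 1317925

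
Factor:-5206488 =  -2^3*3^1*7^1*17^1*1823^1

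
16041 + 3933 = 19974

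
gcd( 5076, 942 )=6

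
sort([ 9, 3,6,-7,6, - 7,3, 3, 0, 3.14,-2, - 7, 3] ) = [ - 7,- 7,- 7,- 2 , 0, 3, 3, 3,3,3.14, 6,6, 9] 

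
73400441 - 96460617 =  - 23060176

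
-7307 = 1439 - 8746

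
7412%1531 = 1288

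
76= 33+43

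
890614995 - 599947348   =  290667647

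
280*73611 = 20611080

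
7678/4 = 1919 + 1/2 = 1919.50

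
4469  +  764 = 5233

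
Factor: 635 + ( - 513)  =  122  =  2^1*61^1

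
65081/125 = 65081/125 = 520.65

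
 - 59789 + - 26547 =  - 86336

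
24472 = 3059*8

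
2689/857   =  3 + 118/857=3.14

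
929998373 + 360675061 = 1290673434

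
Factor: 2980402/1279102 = 28117/12067  =  11^( - 1 )*31^1*907^1*  1097^(-1)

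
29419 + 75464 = 104883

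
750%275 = 200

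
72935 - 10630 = 62305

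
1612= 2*806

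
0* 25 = 0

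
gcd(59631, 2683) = 1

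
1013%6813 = 1013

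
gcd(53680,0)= 53680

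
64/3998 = 32/1999 = 0.02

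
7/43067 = 7/43067  =  0.00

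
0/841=0 = 0.00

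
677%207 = 56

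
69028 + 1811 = 70839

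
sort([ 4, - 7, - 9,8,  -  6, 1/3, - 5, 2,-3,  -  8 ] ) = [ - 9, - 8, - 7, - 6, - 5,-3,1/3, 2, 4, 8 ]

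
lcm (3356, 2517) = 10068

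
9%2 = 1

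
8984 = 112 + 8872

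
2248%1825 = 423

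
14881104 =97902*152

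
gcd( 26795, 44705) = 5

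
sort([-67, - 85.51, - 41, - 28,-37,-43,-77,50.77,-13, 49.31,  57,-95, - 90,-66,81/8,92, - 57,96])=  [-95,-90, - 85.51,-77, - 67, - 66,  -  57,- 43,-41, - 37, - 28, -13, 81/8,49.31, 50.77 , 57,92,96 ] 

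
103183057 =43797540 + 59385517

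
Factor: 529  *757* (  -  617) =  - 247079501 = - 23^2*617^1*757^1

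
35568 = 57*624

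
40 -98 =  - 58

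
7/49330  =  7/49330 = 0.00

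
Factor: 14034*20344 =2^4*3^1*2339^1*2543^1=285507696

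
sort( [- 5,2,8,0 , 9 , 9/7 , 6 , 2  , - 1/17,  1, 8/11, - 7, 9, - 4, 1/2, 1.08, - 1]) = [ - 7, - 5, - 4,-1, - 1/17,  0, 1/2, 8/11 , 1, 1.08,  9/7 , 2, 2,6,  8,9, 9 ]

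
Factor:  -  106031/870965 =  -5^( - 1)*43^(-1 )*4051^( - 1 )*106031^1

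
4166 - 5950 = -1784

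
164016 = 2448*67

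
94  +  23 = 117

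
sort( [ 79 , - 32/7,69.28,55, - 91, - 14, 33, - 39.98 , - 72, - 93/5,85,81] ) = [-91,-72, - 39.98 , - 93/5, - 14,  -  32/7,33, 55, 69.28,79,  81, 85] 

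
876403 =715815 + 160588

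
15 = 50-35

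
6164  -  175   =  5989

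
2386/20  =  1193/10=119.30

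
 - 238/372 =-119/186 = - 0.64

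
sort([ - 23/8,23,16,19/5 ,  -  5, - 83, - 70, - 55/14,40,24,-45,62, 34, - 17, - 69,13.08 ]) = [ - 83, - 70, - 69, - 45, - 17, - 5 ,-55/14, - 23/8, 19/5,13.08,16,23,24, 34, 40,62 ]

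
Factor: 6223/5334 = 2^( -1 )*3^( - 1)*7^1 = 7/6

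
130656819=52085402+78571417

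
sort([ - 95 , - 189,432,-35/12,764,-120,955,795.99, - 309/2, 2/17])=[- 189,-309/2 , - 120,-95 , - 35/12,  2/17,432 , 764,795.99,955 ]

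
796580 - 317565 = 479015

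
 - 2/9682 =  - 1/4841  =  -0.00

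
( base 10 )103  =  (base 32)37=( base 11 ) 94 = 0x67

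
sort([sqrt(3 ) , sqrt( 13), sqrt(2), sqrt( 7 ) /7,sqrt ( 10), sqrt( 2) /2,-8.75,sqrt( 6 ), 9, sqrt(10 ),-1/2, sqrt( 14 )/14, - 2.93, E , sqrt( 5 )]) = [ - 8.75, - 2.93,-1/2, sqrt( 14)/14,sqrt (7)/7,sqrt(2 ) /2, sqrt (2 ),  sqrt(3 ),sqrt(5 ), sqrt( 6 ),E, sqrt(10 ), sqrt( 10), sqrt( 13), 9] 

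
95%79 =16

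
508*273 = 138684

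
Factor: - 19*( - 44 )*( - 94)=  - 2^3*11^1*19^1*47^1 = - 78584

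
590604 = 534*1106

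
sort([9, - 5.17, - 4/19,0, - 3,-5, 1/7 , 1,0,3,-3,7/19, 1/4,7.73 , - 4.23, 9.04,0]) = [-5.17,-5, - 4.23, - 3, - 3,-4/19, 0,0,0, 1/7,1/4,  7/19,  1,3,  7.73,9, 9.04 ] 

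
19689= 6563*3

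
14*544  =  7616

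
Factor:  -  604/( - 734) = 2^1*151^1*367^( - 1) = 302/367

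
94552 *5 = 472760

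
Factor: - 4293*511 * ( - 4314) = 2^1*3^5*7^1*53^1*73^1*719^1= 9463721022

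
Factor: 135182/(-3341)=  - 526/13 = - 2^1*13^( - 1)*263^1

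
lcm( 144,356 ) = 12816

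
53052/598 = 88+214/299 = 88.72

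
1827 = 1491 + 336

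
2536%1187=162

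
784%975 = 784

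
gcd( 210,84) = 42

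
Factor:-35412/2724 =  - 13^1 = -13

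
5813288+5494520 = 11307808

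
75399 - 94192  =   - 18793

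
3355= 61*55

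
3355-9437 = - 6082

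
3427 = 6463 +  - 3036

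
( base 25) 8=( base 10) 8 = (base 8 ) 10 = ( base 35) 8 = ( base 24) 8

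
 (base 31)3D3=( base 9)4454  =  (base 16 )cd9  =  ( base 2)110011011001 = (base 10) 3289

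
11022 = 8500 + 2522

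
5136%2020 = 1096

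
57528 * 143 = 8226504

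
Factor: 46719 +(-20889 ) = 25830 = 2^1*3^2*5^1*7^1  *  41^1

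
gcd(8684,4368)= 52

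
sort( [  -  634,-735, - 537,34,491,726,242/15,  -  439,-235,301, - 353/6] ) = [-735, - 634,-537,  -  439,- 235, - 353/6, 242/15, 34,301,491 , 726 ]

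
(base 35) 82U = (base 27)DFI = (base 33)930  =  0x26ac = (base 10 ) 9900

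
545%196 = 153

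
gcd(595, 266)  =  7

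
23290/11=2117 + 3/11 = 2117.27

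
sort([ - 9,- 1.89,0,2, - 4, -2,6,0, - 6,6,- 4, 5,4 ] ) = [  -  9,-6, - 4, - 4, - 2,  -  1.89,0,0,2, 4,  5, 6,6]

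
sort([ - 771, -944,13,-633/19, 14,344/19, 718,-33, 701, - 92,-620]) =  [ - 944,-771, - 620, - 92, - 633/19, - 33,13,14,344/19,701  ,  718]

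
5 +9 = 14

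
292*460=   134320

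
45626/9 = 5069 + 5/9  =  5069.56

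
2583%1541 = 1042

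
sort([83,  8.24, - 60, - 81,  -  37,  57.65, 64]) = [ - 81 , - 60 , - 37,  8.24, 57.65,64,  83] 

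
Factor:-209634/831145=-2^1*3^1*5^(-1)*7^(-1 )*23747^(-1)*34939^1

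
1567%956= 611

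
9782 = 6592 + 3190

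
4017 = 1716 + 2301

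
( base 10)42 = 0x2A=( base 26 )1g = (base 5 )132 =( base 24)1I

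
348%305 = 43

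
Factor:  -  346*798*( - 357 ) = 2^2*3^2*7^2*17^1*19^1* 173^1 = 98570556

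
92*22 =2024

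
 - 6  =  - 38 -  - 32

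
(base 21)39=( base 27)2i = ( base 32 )28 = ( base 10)72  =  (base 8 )110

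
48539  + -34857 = 13682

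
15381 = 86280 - 70899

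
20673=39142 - 18469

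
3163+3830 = 6993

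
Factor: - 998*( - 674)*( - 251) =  - 2^2*251^1*337^1*499^1 = -168835652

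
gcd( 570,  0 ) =570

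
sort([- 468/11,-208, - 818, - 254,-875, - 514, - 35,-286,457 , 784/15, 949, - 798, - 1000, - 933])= [-1000, - 933,-875,-818, - 798 , - 514,-286,-254, - 208,-468/11, -35, 784/15 , 457, 949] 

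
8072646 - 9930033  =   - 1857387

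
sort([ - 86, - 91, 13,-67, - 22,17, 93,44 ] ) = [-91, - 86,-67, - 22,13,17, 44,93] 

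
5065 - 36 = 5029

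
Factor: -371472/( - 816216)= 218/479 = 2^1 * 109^1*479^( - 1)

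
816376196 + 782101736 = 1598477932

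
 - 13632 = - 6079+-7553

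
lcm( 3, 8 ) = 24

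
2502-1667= 835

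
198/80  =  2 + 19/40 = 2.48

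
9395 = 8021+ 1374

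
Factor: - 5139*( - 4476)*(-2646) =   -  60863725944  =  -  2^3*3^6 * 7^2*373^1*571^1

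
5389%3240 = 2149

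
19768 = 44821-25053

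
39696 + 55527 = 95223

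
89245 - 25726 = 63519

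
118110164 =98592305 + 19517859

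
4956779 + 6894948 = 11851727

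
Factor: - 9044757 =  - 3^3 * 334991^1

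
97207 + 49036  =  146243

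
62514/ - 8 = -31257/4=- 7814.25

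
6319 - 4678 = 1641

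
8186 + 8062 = 16248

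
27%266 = 27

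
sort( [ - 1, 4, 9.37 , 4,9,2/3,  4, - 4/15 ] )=[ - 1, - 4/15 , 2/3, 4, 4, 4,9,9.37]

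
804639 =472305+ 332334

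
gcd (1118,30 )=2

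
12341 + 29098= 41439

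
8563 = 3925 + 4638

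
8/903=8/903 = 0.01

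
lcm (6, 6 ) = 6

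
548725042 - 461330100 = 87394942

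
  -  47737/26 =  - 1837 + 25/26 = - 1836.04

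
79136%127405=79136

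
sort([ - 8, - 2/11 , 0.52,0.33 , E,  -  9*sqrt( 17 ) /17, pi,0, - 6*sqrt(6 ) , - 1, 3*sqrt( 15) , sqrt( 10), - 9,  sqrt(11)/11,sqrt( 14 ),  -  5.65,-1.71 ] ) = [ - 6*sqrt(6 ), - 9, - 8,-5.65, - 9*sqrt( 17)/17,- 1.71, - 1 , - 2/11,0 , sqrt( 11 ) /11,0.33, 0.52, E,pi , sqrt(10 ),sqrt(14), 3  *  sqrt( 15 ) ] 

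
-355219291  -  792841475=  -1148060766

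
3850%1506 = 838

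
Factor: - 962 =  - 2^1*13^1 * 37^1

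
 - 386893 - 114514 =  - 501407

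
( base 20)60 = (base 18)6C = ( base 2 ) 1111000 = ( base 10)120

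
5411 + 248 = 5659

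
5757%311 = 159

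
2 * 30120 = 60240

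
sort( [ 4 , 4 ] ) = [ 4  ,  4]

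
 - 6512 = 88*(- 74)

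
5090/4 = 2545/2 = 1272.50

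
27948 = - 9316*( - 3 ) 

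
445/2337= 445/2337 = 0.19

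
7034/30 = 234+7/15 = 234.47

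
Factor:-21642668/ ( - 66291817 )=2^2*19^(-1)* 53^( - 1) * 65831^( - 1)* 5410667^1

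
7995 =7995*1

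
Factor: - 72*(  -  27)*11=2^3*3^5*  11^1  =  21384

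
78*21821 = 1702038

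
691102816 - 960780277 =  - 269677461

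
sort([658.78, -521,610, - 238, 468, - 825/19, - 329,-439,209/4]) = [ - 521,-439, - 329, - 238, - 825/19,209/4, 468, 610, 658.78 ]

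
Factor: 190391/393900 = 2^( - 2 )* 3^( - 1 )*5^(-2)*13^ ( - 1 )*101^( - 1)*190391^1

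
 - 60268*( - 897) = 54060396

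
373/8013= 373/8013 = 0.05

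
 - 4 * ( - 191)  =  764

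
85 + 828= 913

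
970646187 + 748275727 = 1718921914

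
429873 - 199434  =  230439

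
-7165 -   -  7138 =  - 27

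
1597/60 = 26 + 37/60 = 26.62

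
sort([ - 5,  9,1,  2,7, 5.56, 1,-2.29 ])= [-5,-2.29 , 1,1,2,5.56, 7, 9 ] 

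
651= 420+231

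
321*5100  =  1637100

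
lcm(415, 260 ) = 21580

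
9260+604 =9864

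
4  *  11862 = 47448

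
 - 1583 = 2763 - 4346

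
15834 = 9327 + 6507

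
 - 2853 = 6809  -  9662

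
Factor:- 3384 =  -2^3*3^2*47^1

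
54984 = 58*948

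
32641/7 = 4663 = 4663.00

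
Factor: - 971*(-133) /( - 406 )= - 2^( - 1)*19^1* 29^( - 1 )*971^1 = - 18449/58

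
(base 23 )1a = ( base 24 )19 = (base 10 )33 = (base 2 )100001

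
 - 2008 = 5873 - 7881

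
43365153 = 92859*467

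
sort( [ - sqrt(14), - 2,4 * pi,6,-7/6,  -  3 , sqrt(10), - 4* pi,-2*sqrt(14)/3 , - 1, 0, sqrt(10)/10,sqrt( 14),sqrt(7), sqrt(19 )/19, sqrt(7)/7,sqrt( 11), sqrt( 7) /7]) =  [ - 4*pi, - sqrt(14 ),-3, - 2*sqrt(14) /3, - 2,-7/6 ,  -  1,0,sqrt(19 ) /19,sqrt(10 ) /10,sqrt(7 ) /7, sqrt(  7 ) /7, sqrt( 7),sqrt(10),sqrt( 11), sqrt( 14), 6,4*pi ]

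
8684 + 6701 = 15385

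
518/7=74 = 74.00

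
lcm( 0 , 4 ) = 0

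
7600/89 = 85 +35/89   =  85.39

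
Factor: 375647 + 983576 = 1359223^1 = 1359223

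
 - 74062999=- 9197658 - 64865341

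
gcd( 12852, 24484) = 4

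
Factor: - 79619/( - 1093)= 103^1* 773^1 * 1093^ ( - 1)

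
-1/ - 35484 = 1/35484 = 0.00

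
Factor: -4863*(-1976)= 2^3*3^1*13^1*19^1*1621^1 = 9609288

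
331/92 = 331/92 = 3.60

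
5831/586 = 5831/586 = 9.95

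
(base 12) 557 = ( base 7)2203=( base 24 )18J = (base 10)787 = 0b1100010011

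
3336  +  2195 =5531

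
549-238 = 311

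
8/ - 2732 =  - 1 + 681/683 =- 0.00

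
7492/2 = 3746 = 3746.00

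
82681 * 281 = 23233361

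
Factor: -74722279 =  - 74722279^1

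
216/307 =216/307 = 0.70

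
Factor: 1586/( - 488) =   -  2^( - 2)*13^1 = - 13/4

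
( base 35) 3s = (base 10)133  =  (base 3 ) 11221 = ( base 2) 10000101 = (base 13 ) A3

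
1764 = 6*294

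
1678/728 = 839/364 = 2.30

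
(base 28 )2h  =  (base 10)73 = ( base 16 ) 49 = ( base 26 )2L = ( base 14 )53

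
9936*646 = 6418656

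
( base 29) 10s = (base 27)155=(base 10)869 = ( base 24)1C5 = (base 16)365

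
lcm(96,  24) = 96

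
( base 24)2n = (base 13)56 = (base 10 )71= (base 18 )3H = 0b1000111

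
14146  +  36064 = 50210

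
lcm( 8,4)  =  8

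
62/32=31/16 = 1.94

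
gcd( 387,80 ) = 1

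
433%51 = 25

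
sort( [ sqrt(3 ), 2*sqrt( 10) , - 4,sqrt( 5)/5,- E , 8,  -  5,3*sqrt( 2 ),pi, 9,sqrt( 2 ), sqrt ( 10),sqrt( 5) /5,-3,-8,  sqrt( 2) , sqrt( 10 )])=[ - 8,-5, - 4,  -  3,-E, sqrt( 5 )/5,sqrt( 5) /5,sqrt( 2 ) , sqrt(2),sqrt(3 ), pi,sqrt (10),sqrt( 10),3*sqrt( 2 ), 2 * sqrt(10),8,9 ]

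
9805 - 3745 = 6060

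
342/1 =342 = 342.00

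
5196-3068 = 2128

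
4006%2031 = 1975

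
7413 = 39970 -32557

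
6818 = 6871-53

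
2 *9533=19066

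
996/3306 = 166/551=0.30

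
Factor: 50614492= 2^2*12653623^1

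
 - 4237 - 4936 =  - 9173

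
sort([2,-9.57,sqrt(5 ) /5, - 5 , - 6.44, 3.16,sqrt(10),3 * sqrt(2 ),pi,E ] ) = [ - 9.57, - 6.44, - 5,sqrt(5)/5, 2, E, pi,3.16,sqrt( 10), 3*sqrt( 2 ) ]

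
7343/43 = 7343/43 = 170.77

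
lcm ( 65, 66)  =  4290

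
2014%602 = 208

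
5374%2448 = 478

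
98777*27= 2666979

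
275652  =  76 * 3627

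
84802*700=59361400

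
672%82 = 16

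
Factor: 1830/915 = 2^1 = 2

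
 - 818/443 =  - 2 + 68/443= - 1.85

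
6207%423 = 285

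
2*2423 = 4846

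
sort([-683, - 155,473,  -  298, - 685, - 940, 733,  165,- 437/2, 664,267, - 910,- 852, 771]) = [ - 940, - 910, - 852,  -  685, - 683, -298, - 437/2 ,-155, 165 , 267,473, 664,733, 771 ]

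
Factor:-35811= - 3^2 * 23^1*173^1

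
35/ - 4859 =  - 35/4859 = - 0.01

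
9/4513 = 9/4513=0.00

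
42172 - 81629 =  - 39457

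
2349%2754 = 2349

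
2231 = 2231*1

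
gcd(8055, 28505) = 5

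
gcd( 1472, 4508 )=92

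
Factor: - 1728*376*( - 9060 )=5886535680 = 2^11*3^4*5^1*47^1*151^1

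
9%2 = 1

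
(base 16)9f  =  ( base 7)315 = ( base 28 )5j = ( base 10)159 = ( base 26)63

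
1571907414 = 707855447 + 864051967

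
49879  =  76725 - 26846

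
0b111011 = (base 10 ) 59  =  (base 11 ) 54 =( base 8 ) 73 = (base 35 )1o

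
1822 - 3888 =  - 2066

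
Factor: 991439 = 19^1*52181^1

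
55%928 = 55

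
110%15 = 5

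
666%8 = 2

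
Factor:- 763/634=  - 2^( - 1)*7^1*109^1*317^ ( - 1)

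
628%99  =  34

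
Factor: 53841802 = 2^1 * 7^1*167^1 * 23029^1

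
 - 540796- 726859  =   -1267655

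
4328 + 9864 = 14192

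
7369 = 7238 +131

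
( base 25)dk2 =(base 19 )14h1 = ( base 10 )8627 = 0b10000110110011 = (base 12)4BAB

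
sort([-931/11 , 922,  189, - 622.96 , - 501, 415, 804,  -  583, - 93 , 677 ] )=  [ - 622.96, - 583,-501, - 93, - 931/11,189, 415,677,804,  922 ]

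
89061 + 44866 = 133927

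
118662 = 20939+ 97723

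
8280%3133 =2014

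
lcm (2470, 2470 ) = 2470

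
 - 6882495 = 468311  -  7350806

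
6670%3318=34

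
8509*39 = 331851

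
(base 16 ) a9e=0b101010011110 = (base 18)870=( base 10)2718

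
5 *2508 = 12540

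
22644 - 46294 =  - 23650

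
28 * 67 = 1876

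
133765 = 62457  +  71308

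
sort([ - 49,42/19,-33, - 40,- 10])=[  -  49, - 40,- 33, - 10, 42/19]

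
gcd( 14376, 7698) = 6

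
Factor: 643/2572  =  2^( - 2) = 1/4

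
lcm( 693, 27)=2079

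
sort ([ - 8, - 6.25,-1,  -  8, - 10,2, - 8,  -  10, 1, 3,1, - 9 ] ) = [-10,  -  10, -9, - 8, - 8, - 8,  -  6.25, - 1,1,1,  2,3]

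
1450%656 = 138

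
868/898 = 434/449 = 0.97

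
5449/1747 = 5449/1747 = 3.12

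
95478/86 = 47739/43 = 1110.21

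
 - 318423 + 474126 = 155703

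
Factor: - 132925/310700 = -409/956 = - 2^( - 2 )*239^( -1)*409^1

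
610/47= 610/47 =12.98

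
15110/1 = 15110 = 15110.00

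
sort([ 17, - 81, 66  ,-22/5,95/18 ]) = [- 81, - 22/5,95/18,  17 , 66]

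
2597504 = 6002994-3405490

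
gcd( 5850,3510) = 1170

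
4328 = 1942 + 2386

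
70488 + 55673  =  126161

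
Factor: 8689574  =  2^1 * 19^1*347^1  *659^1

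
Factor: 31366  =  2^1* 15683^1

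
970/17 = 970/17 = 57.06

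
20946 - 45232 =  - 24286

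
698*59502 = 41532396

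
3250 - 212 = 3038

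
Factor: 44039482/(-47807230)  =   - 22019741/23903615 = - 5^ ( - 1)*17^( - 1)*19^( - 3)*41^ (-1)*43^2*11909^1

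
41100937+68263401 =109364338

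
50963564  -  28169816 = 22793748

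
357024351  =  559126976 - 202102625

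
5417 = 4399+1018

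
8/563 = 8/563 = 0.01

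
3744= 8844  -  5100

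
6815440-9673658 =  - 2858218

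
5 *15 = 75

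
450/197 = 2+56/197 = 2.28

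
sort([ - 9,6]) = [ - 9 , 6]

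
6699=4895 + 1804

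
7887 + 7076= 14963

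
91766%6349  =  2880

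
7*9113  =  63791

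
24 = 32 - 8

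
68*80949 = 5504532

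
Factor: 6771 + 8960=15731^1 = 15731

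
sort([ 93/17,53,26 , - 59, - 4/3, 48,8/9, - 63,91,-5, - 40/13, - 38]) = [ - 63, - 59, - 38, - 5, - 40/13, - 4/3 , 8/9,93/17, 26,48,53 , 91]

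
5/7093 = 5/7093 = 0.00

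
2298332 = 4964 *463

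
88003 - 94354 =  - 6351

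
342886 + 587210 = 930096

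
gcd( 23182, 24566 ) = 346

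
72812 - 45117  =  27695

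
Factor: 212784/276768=2^ ( - 1) * 3^ ( - 1 ) * 11^1*13^1 * 31^ (  -  1) = 143/186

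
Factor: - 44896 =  - 2^5*23^1*  61^1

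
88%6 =4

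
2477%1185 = 107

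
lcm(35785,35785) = 35785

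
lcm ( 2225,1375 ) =122375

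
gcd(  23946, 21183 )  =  921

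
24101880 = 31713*760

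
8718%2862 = 132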